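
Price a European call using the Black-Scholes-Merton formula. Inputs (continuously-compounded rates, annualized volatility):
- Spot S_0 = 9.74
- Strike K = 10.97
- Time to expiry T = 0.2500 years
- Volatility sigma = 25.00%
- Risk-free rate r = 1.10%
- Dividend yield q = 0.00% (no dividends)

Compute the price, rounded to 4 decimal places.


d1 = (ln(S/K) + (r - q + 0.5*sigma^2) * T) / (sigma * sqrt(T)) = -0.86688525
d2 = d1 - sigma * sqrt(T) = -0.99188525
exp(-rT) = 0.99725378; exp(-qT) = 1.00000000
C = S_0 * exp(-qT) * N(d1) - K * exp(-rT) * N(d2)
N(d1) = 0.19300244; N(d2) = 0.16062675
C = 9.7400 * 1.00000000 * 0.19300244 - 10.9700 * 0.99725378 * 0.16062675 = 0.1226

Answer: Price = 0.1226


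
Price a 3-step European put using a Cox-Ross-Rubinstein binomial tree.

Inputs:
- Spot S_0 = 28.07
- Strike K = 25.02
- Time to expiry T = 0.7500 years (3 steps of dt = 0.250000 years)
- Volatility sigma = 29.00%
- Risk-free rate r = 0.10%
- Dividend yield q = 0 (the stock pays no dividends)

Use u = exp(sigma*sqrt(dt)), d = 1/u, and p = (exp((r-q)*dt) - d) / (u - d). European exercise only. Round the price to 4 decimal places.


Answer: Price = V(0,0) = 1.3452

Derivation:
dt = T/N = 0.250000
u = exp(sigma*sqrt(dt)) = 1.156040; d = 1/u = 0.865022
p = (exp((r-q)*dt) - d) / (u - d) = 0.464673
Discount per step: exp(-r*dt) = 0.999750
Stock lattice S(k, i) with i counting down-moves:
  k=0: S(0,0) = 28.0700
  k=1: S(1,0) = 32.4500; S(1,1) = 24.2812
  k=2: S(2,0) = 37.5135; S(2,1) = 28.0700; S(2,2) = 21.0038
  k=3: S(3,0) = 43.3671; S(3,1) = 32.4500; S(3,2) = 24.2812; S(3,3) = 18.1687
Terminal payoffs V(N, i) = max(K - S_T, 0):
  V(3,0) = 0.000000; V(3,1) = 0.000000; V(3,2) = 0.738824; V(3,3) = 6.851281
Backward induction: V(k, i) = exp(-r*dt) * [p * V(k+1, i) + (1-p) * V(k+1, i+1)].
  V(2,0) = exp(-r*dt) * [p*0.000000 + (1-p)*0.000000] = 0.000000
  V(2,1) = exp(-r*dt) * [p*0.000000 + (1-p)*0.738824] = 0.395414
  V(2,2) = exp(-r*dt) * [p*0.738824 + (1-p)*6.851281] = 4.009987
  V(1,0) = exp(-r*dt) * [p*0.000000 + (1-p)*0.395414] = 0.211623
  V(1,1) = exp(-r*dt) * [p*0.395414 + (1-p)*4.009987] = 2.329812
  V(0,0) = exp(-r*dt) * [p*0.211623 + (1-p)*2.329812] = 1.345211


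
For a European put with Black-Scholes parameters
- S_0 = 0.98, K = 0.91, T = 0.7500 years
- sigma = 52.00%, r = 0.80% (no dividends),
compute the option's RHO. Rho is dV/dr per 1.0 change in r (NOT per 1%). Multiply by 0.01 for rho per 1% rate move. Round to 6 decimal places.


d1 = 0.4030526022; d2 = -0.0472806077
phi(d1) = 0.3678190281; exp(-qT) = 1.0000000000; exp(-rT) = 0.9940179641
N(-d2) = 0.5188552082
Rho = -K*T*exp(-rT)*N(-d2) = -0.9100 * 0.7500 * 0.9940179641 * 0.5188552082 = -0.352000

Answer: Rho = -0.352000


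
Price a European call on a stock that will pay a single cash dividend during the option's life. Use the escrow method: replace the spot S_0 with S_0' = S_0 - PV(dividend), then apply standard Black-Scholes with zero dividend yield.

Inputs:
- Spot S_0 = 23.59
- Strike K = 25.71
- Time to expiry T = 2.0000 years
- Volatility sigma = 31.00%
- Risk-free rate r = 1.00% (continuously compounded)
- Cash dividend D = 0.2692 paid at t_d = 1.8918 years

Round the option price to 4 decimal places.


Answer: Price = 3.3366

Derivation:
PV(D) = D * exp(-r * t_d) = 0.2692 * 0.98125982 = 0.26415514
S_0' = S_0 - PV(D) = 23.5900 - 0.26415514 = 23.32584486
d1 = (ln(S_0'/K) + (r + sigma^2/2)*T) / (sigma*sqrt(T)) = 0.04284142
d2 = d1 - sigma*sqrt(T) = -0.39556478
exp(-rT) = 0.98019867
N(d1) = 0.51708603; N(d2) = 0.34621306
C = S_0' * N(d1) - K * exp(-rT) * N(d2) = 23.32584486 * 0.51708603 - 25.7100 * 0.98019867 * 0.34621306 = 3.3366


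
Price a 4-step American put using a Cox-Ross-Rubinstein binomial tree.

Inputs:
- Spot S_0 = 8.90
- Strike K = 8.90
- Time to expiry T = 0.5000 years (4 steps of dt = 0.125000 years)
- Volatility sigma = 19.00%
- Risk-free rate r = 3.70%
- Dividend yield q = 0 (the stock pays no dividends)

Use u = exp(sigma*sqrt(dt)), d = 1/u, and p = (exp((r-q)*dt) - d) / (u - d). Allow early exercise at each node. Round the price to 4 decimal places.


Answer: Price = V(0,0) = 0.3952

Derivation:
dt = T/N = 0.125000
u = exp(sigma*sqrt(dt)) = 1.069483; d = 1/u = 0.935031
p = (exp((r-q)*dt) - d) / (u - d) = 0.517691
Discount per step: exp(-r*dt) = 0.995386
Stock lattice S(k, i) with i counting down-moves:
  k=0: S(0,0) = 8.9000
  k=1: S(1,0) = 9.5184; S(1,1) = 8.3218
  k=2: S(2,0) = 10.1798; S(2,1) = 8.9000; S(2,2) = 7.7811
  k=3: S(3,0) = 10.8871; S(3,1) = 9.5184; S(3,2) = 8.3218; S(3,3) = 7.2756
  k=4: S(4,0) = 11.6435; S(4,1) = 10.1798; S(4,2) = 8.9000; S(4,3) = 7.7811; S(4,4) = 6.8029
Terminal payoffs V(N, i) = max(K - S_T, 0):
  V(4,0) = 0.000000; V(4,1) = 0.000000; V(4,2) = 0.000000; V(4,3) = 1.118875; V(4,4) = 2.097088
Backward induction: V(k, i) = exp(-r*dt) * [p * V(k+1, i) + (1-p) * V(k+1, i+1)]; then take max(V_cont, immediate exercise) for American.
  V(3,0) = exp(-r*dt) * [p*0.000000 + (1-p)*0.000000] = 0.000000; exercise = 0.000000; V(3,0) = max -> 0.000000
  V(3,1) = exp(-r*dt) * [p*0.000000 + (1-p)*0.000000] = 0.000000; exercise = 0.000000; V(3,1) = max -> 0.000000
  V(3,2) = exp(-r*dt) * [p*0.000000 + (1-p)*1.118875] = 0.537153; exercise = 0.578220; V(3,2) = max -> 0.578220
  V(3,3) = exp(-r*dt) * [p*1.118875 + (1-p)*2.097088] = 1.583336; exercise = 1.624403; V(3,3) = max -> 1.624403
  V(2,0) = exp(-r*dt) * [p*0.000000 + (1-p)*0.000000] = 0.000000; exercise = 0.000000; V(2,0) = max -> 0.000000
  V(2,1) = exp(-r*dt) * [p*0.000000 + (1-p)*0.578220] = 0.277594; exercise = 0.000000; V(2,1) = max -> 0.277594
  V(2,2) = exp(-r*dt) * [p*0.578220 + (1-p)*1.624403] = 1.077807; exercise = 1.118875; V(2,2) = max -> 1.118875
  V(1,0) = exp(-r*dt) * [p*0.000000 + (1-p)*0.277594] = 0.133268; exercise = 0.000000; V(1,0) = max -> 0.133268
  V(1,1) = exp(-r*dt) * [p*0.277594 + (1-p)*1.118875] = 0.680198; exercise = 0.578220; V(1,1) = max -> 0.680198
  V(0,0) = exp(-r*dt) * [p*0.133268 + (1-p)*0.680198] = 0.395225; exercise = 0.000000; V(0,0) = max -> 0.395225


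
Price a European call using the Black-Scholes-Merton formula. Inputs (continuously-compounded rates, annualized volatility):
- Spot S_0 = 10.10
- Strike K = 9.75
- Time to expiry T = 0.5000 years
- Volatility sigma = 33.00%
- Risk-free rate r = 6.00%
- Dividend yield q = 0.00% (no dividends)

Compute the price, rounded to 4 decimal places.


Answer: Price = 1.2627

Derivation:
d1 = (ln(S/K) + (r - q + 0.5*sigma^2) * T) / (sigma * sqrt(T)) = 0.39637894
d2 = d1 - sigma * sqrt(T) = 0.16303371
exp(-rT) = 0.97044553; exp(-qT) = 1.00000000
C = S_0 * exp(-qT) * N(d1) - K * exp(-rT) * N(d2)
N(d1) = 0.65408725; N(d2) = 0.56475405
C = 10.1000 * 1.00000000 * 0.65408725 - 9.7500 * 0.97044553 * 0.56475405 = 1.2627


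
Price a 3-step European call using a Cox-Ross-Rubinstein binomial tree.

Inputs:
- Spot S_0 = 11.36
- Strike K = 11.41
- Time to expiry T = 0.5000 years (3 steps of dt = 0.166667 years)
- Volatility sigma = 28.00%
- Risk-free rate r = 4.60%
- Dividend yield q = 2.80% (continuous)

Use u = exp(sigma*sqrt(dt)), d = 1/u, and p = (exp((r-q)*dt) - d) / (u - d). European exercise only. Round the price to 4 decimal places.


Answer: Price = V(0,0) = 0.9815

Derivation:
dt = T/N = 0.166667
u = exp(sigma*sqrt(dt)) = 1.121099; d = 1/u = 0.891982
p = (exp((r-q)*dt) - d) / (u - d) = 0.484567
Discount per step: exp(-r*dt) = 0.992363
Stock lattice S(k, i) with i counting down-moves:
  k=0: S(0,0) = 11.3600
  k=1: S(1,0) = 12.7357; S(1,1) = 10.1329
  k=2: S(2,0) = 14.2780; S(2,1) = 11.3600; S(2,2) = 9.0384
  k=3: S(3,0) = 16.0070; S(3,1) = 12.7357; S(3,2) = 10.1329; S(3,3) = 8.0621
Terminal payoffs V(N, i) = max(S_T - K, 0):
  V(3,0) = 4.597014; V(3,1) = 1.325685; V(3,2) = 0.000000; V(3,3) = 0.000000
Backward induction: V(k, i) = exp(-r*dt) * [p * V(k+1, i) + (1-p) * V(k+1, i+1)].
  V(2,0) = exp(-r*dt) * [p*4.597014 + (1-p)*1.325685] = 2.888632
  V(2,1) = exp(-r*dt) * [p*1.325685 + (1-p)*0.000000] = 0.637477
  V(2,2) = exp(-r*dt) * [p*0.000000 + (1-p)*0.000000] = 0.000000
  V(1,0) = exp(-r*dt) * [p*2.888632 + (1-p)*0.637477] = 1.715113
  V(1,1) = exp(-r*dt) * [p*0.637477 + (1-p)*0.000000] = 0.306541
  V(0,0) = exp(-r*dt) * [p*1.715113 + (1-p)*0.306541] = 0.981535


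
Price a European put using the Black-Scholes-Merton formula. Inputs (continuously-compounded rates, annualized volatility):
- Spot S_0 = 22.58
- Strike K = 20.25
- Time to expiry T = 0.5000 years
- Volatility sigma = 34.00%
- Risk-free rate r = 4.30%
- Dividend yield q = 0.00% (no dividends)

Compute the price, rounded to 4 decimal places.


Answer: Price = 0.9374

Derivation:
d1 = (ln(S/K) + (r - q + 0.5*sigma^2) * T) / (sigma * sqrt(T)) = 0.66264127
d2 = d1 - sigma * sqrt(T) = 0.42222496
exp(-rT) = 0.97872948; exp(-qT) = 1.00000000
P = K * exp(-rT) * N(-d2) - S_0 * exp(-qT) * N(-d1)
N(-d1) = 0.25378017; N(-d2) = 0.33643041
P = 20.2500 * 0.97872948 * 0.33643041 - 22.5800 * 1.00000000 * 0.25378017 = 0.9374


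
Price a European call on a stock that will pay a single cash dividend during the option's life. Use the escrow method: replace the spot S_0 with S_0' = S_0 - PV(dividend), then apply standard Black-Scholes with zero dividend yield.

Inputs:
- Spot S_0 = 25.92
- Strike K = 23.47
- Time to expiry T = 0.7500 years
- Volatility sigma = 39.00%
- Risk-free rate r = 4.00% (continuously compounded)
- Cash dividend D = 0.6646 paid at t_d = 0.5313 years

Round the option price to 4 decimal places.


Answer: Price = 4.6177

Derivation:
PV(D) = D * exp(-r * t_d) = 0.6646 * 0.97897223 = 0.65062495
S_0' = S_0 - PV(D) = 25.9200 - 0.65062495 = 25.26937505
d1 = (ln(S_0'/K) + (r + sigma^2/2)*T) / (sigma*sqrt(T)) = 0.47641073
d2 = d1 - sigma*sqrt(T) = 0.13866082
exp(-rT) = 0.97044553
N(d1) = 0.68310910; N(d2) = 0.55514091
C = S_0' * N(d1) - K * exp(-rT) * N(d2) = 25.26937505 * 0.68310910 - 23.4700 * 0.97044553 * 0.55514091 = 4.6177


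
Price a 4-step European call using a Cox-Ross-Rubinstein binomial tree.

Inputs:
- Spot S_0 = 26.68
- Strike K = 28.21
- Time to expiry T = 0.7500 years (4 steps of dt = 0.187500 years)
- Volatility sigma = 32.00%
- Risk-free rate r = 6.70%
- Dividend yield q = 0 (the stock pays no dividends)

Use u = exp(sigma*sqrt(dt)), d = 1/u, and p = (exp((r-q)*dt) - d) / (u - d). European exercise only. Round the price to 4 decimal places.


Answer: Price = V(0,0) = 2.9152

Derivation:
dt = T/N = 0.187500
u = exp(sigma*sqrt(dt)) = 1.148623; d = 1/u = 0.870607
p = (exp((r-q)*dt) - d) / (u - d) = 0.510886
Discount per step: exp(-r*dt) = 0.987516
Stock lattice S(k, i) with i counting down-moves:
  k=0: S(0,0) = 26.6800
  k=1: S(1,0) = 30.6453; S(1,1) = 23.2278
  k=2: S(2,0) = 35.1999; S(2,1) = 26.6800; S(2,2) = 20.2223
  k=3: S(3,0) = 40.4314; S(3,1) = 30.6453; S(3,2) = 23.2278; S(3,3) = 17.6057
  k=4: S(4,0) = 46.4404; S(4,1) = 35.1999; S(4,2) = 26.6800; S(4,3) = 20.2223; S(4,4) = 15.3276
Terminal payoffs V(N, i) = max(S_T - K, 0):
  V(4,0) = 18.230433; V(4,1) = 6.989869; V(4,2) = 0.000000; V(4,3) = 0.000000; V(4,4) = 0.000000
Backward induction: V(k, i) = exp(-r*dt) * [p * V(k+1, i) + (1-p) * V(k+1, i+1)].
  V(3,0) = exp(-r*dt) * [p*18.230433 + (1-p)*6.989869] = 12.573559
  V(3,1) = exp(-r*dt) * [p*6.989869 + (1-p)*0.000000] = 3.526443
  V(3,2) = exp(-r*dt) * [p*0.000000 + (1-p)*0.000000] = 0.000000
  V(3,3) = exp(-r*dt) * [p*0.000000 + (1-p)*0.000000] = 0.000000
  V(2,0) = exp(-r*dt) * [p*12.573559 + (1-p)*3.526443] = 8.046759
  V(2,1) = exp(-r*dt) * [p*3.526443 + (1-p)*0.000000] = 1.779118
  V(2,2) = exp(-r*dt) * [p*0.000000 + (1-p)*0.000000] = 0.000000
  V(1,0) = exp(-r*dt) * [p*8.046759 + (1-p)*1.779118] = 4.918981
  V(1,1) = exp(-r*dt) * [p*1.779118 + (1-p)*0.000000] = 0.897579
  V(0,0) = exp(-r*dt) * [p*4.918981 + (1-p)*0.897579] = 2.915202


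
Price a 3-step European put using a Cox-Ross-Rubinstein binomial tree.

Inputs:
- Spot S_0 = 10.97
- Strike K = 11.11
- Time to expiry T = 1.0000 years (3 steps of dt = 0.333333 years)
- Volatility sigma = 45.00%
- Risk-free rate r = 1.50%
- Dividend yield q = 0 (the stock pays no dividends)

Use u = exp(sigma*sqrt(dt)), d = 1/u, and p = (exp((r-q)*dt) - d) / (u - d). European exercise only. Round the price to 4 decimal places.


dt = T/N = 0.333333
u = exp(sigma*sqrt(dt)) = 1.296681; d = 1/u = 0.771200
p = (exp((r-q)*dt) - d) / (u - d) = 0.444950
Discount per step: exp(-r*dt) = 0.995012
Stock lattice S(k, i) with i counting down-moves:
  k=0: S(0,0) = 10.9700
  k=1: S(1,0) = 14.2246; S(1,1) = 8.4601
  k=2: S(2,0) = 18.4447; S(2,1) = 10.9700; S(2,2) = 6.5244
  k=3: S(3,0) = 23.9169; S(3,1) = 14.2246; S(3,2) = 8.4601; S(3,3) = 5.0316
Terminal payoffs V(N, i) = max(K - S_T, 0):
  V(3,0) = 0.000000; V(3,1) = 0.000000; V(3,2) = 2.649937; V(3,3) = 6.078383
Backward induction: V(k, i) = exp(-r*dt) * [p * V(k+1, i) + (1-p) * V(k+1, i+1)].
  V(2,0) = exp(-r*dt) * [p*0.000000 + (1-p)*0.000000] = 0.000000
  V(2,1) = exp(-r*dt) * [p*0.000000 + (1-p)*2.649937] = 1.463512
  V(2,2) = exp(-r*dt) * [p*2.649937 + (1-p)*6.078383] = 4.530188
  V(1,0) = exp(-r*dt) * [p*0.000000 + (1-p)*1.463512] = 0.808271
  V(1,1) = exp(-r*dt) * [p*1.463512 + (1-p)*4.530188] = 3.149882
  V(0,0) = exp(-r*dt) * [p*0.808271 + (1-p)*3.149882] = 2.097469

Answer: Price = V(0,0) = 2.0975


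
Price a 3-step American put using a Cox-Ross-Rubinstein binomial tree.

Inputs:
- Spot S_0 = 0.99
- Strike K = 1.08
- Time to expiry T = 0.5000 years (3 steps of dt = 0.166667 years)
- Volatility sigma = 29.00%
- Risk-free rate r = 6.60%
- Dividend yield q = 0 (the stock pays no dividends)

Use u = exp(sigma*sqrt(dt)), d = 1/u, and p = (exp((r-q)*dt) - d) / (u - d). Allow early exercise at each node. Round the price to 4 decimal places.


dt = T/N = 0.166667
u = exp(sigma*sqrt(dt)) = 1.125685; d = 1/u = 0.888348
p = (exp((r-q)*dt) - d) / (u - d) = 0.517040
Discount per step: exp(-r*dt) = 0.989060
Stock lattice S(k, i) with i counting down-moves:
  k=0: S(0,0) = 0.9900
  k=1: S(1,0) = 1.1144; S(1,1) = 0.8795
  k=2: S(2,0) = 1.2545; S(2,1) = 0.9900; S(2,2) = 0.7813
  k=3: S(3,0) = 1.4122; S(3,1) = 1.1144; S(3,2) = 0.8795; S(3,3) = 0.6940
Terminal payoffs V(N, i) = max(K - S_T, 0):
  V(3,0) = 0.000000; V(3,1) = 0.000000; V(3,2) = 0.200536; V(3,3) = 0.385960
Backward induction: V(k, i) = exp(-r*dt) * [p * V(k+1, i) + (1-p) * V(k+1, i+1)]; then take max(V_cont, immediate exercise) for American.
  V(2,0) = exp(-r*dt) * [p*0.000000 + (1-p)*0.000000] = 0.000000; exercise = 0.000000; V(2,0) = max -> 0.000000
  V(2,1) = exp(-r*dt) * [p*0.000000 + (1-p)*0.200536] = 0.095791; exercise = 0.090000; V(2,1) = max -> 0.095791
  V(2,2) = exp(-r*dt) * [p*0.200536 + (1-p)*0.385960] = 0.286915; exercise = 0.298730; V(2,2) = max -> 0.298730
  V(1,0) = exp(-r*dt) * [p*0.000000 + (1-p)*0.095791] = 0.045757; exercise = 0.000000; V(1,0) = max -> 0.045757
  V(1,1) = exp(-r*dt) * [p*0.095791 + (1-p)*0.298730] = 0.191682; exercise = 0.200536; V(1,1) = max -> 0.200536
  V(0,0) = exp(-r*dt) * [p*0.045757 + (1-p)*0.200536] = 0.119191; exercise = 0.090000; V(0,0) = max -> 0.119191

Answer: Price = V(0,0) = 0.1192


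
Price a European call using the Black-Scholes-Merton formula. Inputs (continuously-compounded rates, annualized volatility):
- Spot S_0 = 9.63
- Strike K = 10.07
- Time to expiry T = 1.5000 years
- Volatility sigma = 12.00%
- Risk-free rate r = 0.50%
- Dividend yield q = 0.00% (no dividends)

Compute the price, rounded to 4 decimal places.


d1 = (ln(S/K) + (r - q + 0.5*sigma^2) * T) / (sigma * sqrt(T)) = -0.17947602
d2 = d1 - sigma * sqrt(T) = -0.32644541
exp(-rT) = 0.99252805; exp(-qT) = 1.00000000
C = S_0 * exp(-qT) * N(d1) - K * exp(-rT) * N(d2)
N(d1) = 0.42878197; N(d2) = 0.37204369
C = 9.6300 * 1.00000000 * 0.42878197 - 10.0700 * 0.99252805 * 0.37204369 = 0.4107

Answer: Price = 0.4107


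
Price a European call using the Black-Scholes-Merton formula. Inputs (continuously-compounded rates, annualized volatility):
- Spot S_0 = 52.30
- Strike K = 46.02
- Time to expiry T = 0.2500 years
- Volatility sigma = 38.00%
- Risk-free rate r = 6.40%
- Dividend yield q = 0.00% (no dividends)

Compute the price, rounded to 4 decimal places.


d1 = (ln(S/K) + (r - q + 0.5*sigma^2) * T) / (sigma * sqrt(T)) = 0.85247519
d2 = d1 - sigma * sqrt(T) = 0.66247519
exp(-rT) = 0.98412732; exp(-qT) = 1.00000000
C = S_0 * exp(-qT) * N(d1) - K * exp(-rT) * N(d2)
N(d1) = 0.80302480; N(d2) = 0.74616664
C = 52.3000 * 1.00000000 * 0.80302480 - 46.0200 * 0.98412732 * 0.74616664 = 8.2047

Answer: Price = 8.2047


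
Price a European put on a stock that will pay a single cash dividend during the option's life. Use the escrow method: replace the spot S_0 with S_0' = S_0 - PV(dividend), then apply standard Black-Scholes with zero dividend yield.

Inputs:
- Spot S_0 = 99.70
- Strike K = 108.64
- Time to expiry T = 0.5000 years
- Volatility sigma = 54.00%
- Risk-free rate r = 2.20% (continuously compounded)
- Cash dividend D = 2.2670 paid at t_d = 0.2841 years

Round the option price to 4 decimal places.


PV(D) = D * exp(-r * t_d) = 2.2670 * 0.99376929 = 2.25287498
S_0' = S_0 - PV(D) = 99.7000 - 2.25287498 = 97.44712502
d1 = (ln(S_0'/K) + (r + sigma^2/2)*T) / (sigma*sqrt(T)) = -0.06502695
d2 = d1 - sigma*sqrt(T) = -0.44686462
exp(-rT) = 0.98906028
N(-d1) = 0.52592373; N(-d2) = 0.67251359
P = K * exp(-rT) * N(-d2) - S_0' * N(-d1) = 108.6400 * 0.98906028 * 0.67251359 - 97.44712502 * 0.52592373 = 21.0128

Answer: Price = 21.0128


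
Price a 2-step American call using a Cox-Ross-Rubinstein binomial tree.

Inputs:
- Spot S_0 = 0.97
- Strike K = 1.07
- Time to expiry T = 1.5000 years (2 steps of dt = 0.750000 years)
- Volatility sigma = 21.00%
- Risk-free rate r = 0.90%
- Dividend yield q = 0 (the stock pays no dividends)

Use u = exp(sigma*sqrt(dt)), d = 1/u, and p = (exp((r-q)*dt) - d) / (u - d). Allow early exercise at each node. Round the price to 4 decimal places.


dt = T/N = 0.750000
u = exp(sigma*sqrt(dt)) = 1.199453; d = 1/u = 0.833714
p = (exp((r-q)*dt) - d) / (u - d) = 0.473177
Discount per step: exp(-r*dt) = 0.993273
Stock lattice S(k, i) with i counting down-moves:
  k=0: S(0,0) = 0.9700
  k=1: S(1,0) = 1.1635; S(1,1) = 0.8087
  k=2: S(2,0) = 1.3955; S(2,1) = 0.9700; S(2,2) = 0.6742
Terminal payoffs V(N, i) = max(S_T - K, 0):
  V(2,0) = 0.325526; V(2,1) = 0.000000; V(2,2) = 0.000000
Backward induction: V(k, i) = exp(-r*dt) * [p * V(k+1, i) + (1-p) * V(k+1, i+1)]; then take max(V_cont, immediate exercise) for American.
  V(1,0) = exp(-r*dt) * [p*0.325526 + (1-p)*0.000000] = 0.152995; exercise = 0.093469; V(1,0) = max -> 0.152995
  V(1,1) = exp(-r*dt) * [p*0.000000 + (1-p)*0.000000] = 0.000000; exercise = 0.000000; V(1,1) = max -> 0.000000
  V(0,0) = exp(-r*dt) * [p*0.152995 + (1-p)*0.000000] = 0.071907; exercise = 0.000000; V(0,0) = max -> 0.071907

Answer: Price = V(0,0) = 0.0719


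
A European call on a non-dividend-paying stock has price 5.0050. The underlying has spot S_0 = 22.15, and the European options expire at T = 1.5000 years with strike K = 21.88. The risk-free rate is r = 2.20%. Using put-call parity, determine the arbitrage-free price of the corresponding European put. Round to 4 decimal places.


Put-call parity: C - P = S_0 * exp(-qT) - K * exp(-rT).
S_0 * exp(-qT) = 22.1500 * 1.00000000 = 22.15000000
K * exp(-rT) = 21.8800 * 0.96753856 = 21.16974368
P = C - S*exp(-qT) + K*exp(-rT)
P = 5.0050 - 22.15000000 + 21.16974368 = 4.0247

Answer: Put price = 4.0247


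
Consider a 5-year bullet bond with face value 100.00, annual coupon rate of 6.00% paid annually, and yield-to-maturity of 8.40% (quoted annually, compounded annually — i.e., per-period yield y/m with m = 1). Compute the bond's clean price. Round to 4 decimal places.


Coupon per period c = face * coupon_rate / m = 6.000000
Periods per year m = 1; per-period yield y/m = 0.084000
Number of cashflows N = 5
Cashflows (t years, CF_t, discount factor 1/(1+y/m)^(m*t), PV):
  t = 1.0000: CF_t = 6.000000, DF = 0.922509, PV = 5.535055
  t = 2.0000: CF_t = 6.000000, DF = 0.851023, PV = 5.106140
  t = 3.0000: CF_t = 6.000000, DF = 0.785077, PV = 4.710461
  t = 4.0000: CF_t = 6.000000, DF = 0.724241, PV = 4.345444
  t = 5.0000: CF_t = 106.000000, DF = 0.668119, PV = 70.820576
Price P = sum_t PV_t = 90.517675

Answer: Price = 90.5177


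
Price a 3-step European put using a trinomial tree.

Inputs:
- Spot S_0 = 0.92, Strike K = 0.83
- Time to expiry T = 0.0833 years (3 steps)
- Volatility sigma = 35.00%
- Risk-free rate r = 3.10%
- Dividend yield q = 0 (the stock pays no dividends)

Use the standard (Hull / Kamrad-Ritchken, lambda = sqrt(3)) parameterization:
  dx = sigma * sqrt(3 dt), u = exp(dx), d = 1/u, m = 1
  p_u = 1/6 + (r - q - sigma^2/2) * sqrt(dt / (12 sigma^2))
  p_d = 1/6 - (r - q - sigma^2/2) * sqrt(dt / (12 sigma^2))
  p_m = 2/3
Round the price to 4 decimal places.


dt = T/N = 0.027767; dx = sigma*sqrt(3*dt) = 0.101016
u = exp(dx) = 1.106294; d = 1/u = 0.903918
p_u = 0.162509, p_m = 0.666667, p_d = 0.170824
Discount per step: exp(-r*dt) = 0.999140
Stock lattice S(k, j) with j the centered position index:
  k=0: S(0,+0) = 0.9200
  k=1: S(1,-1) = 0.8316; S(1,+0) = 0.9200; S(1,+1) = 1.0178
  k=2: S(2,-2) = 0.7517; S(2,-1) = 0.8316; S(2,+0) = 0.9200; S(2,+1) = 1.0178; S(2,+2) = 1.1260
  k=3: S(3,-3) = 0.6795; S(3,-2) = 0.7517; S(3,-1) = 0.8316; S(3,+0) = 0.9200; S(3,+1) = 1.0178; S(3,+2) = 1.1260; S(3,+3) = 1.2457
Terminal payoffs V(N, j) = max(K - S_T, 0):
  V(3,-3) = 0.150522; V(3,-2) = 0.078297; V(3,-1) = 0.000000; V(3,+0) = 0.000000; V(3,+1) = 0.000000; V(3,+2) = 0.000000; V(3,+3) = 0.000000
Backward induction: V(k, j) = exp(-r*dt) * [p_u * V(k+1, j+1) + p_m * V(k+1, j) + p_d * V(k+1, j-1)]
  V(2,-2) = exp(-r*dt) * [p_u*0.000000 + p_m*0.078297 + p_d*0.150522] = 0.077844
  V(2,-1) = exp(-r*dt) * [p_u*0.000000 + p_m*0.000000 + p_d*0.078297] = 0.013363
  V(2,+0) = exp(-r*dt) * [p_u*0.000000 + p_m*0.000000 + p_d*0.000000] = 0.000000
  V(2,+1) = exp(-r*dt) * [p_u*0.000000 + p_m*0.000000 + p_d*0.000000] = 0.000000
  V(2,+2) = exp(-r*dt) * [p_u*0.000000 + p_m*0.000000 + p_d*0.000000] = 0.000000
  V(1,-1) = exp(-r*dt) * [p_u*0.000000 + p_m*0.013363 + p_d*0.077844] = 0.022187
  V(1,+0) = exp(-r*dt) * [p_u*0.000000 + p_m*0.000000 + p_d*0.013363] = 0.002281
  V(1,+1) = exp(-r*dt) * [p_u*0.000000 + p_m*0.000000 + p_d*0.000000] = 0.000000
  V(0,+0) = exp(-r*dt) * [p_u*0.000000 + p_m*0.002281 + p_d*0.022187] = 0.005306

Answer: Price = V(0,0) = 0.0053


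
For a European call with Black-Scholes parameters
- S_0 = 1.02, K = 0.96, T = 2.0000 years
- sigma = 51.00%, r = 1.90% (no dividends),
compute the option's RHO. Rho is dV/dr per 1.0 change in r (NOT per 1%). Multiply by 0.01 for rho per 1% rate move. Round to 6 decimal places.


d1 = 0.4973659072; d2 = -0.2238830096
phi(d1) = 0.3525280956; exp(-qT) = 1.0000000000; exp(-rT) = 0.9627129409
N(d2) = 0.4114241683
Rho = K*T*exp(-rT)*N(d2) = 0.9600 * 2.0000 * 0.9627129409 * 0.4114241683 = 0.760480

Answer: Rho = 0.760480


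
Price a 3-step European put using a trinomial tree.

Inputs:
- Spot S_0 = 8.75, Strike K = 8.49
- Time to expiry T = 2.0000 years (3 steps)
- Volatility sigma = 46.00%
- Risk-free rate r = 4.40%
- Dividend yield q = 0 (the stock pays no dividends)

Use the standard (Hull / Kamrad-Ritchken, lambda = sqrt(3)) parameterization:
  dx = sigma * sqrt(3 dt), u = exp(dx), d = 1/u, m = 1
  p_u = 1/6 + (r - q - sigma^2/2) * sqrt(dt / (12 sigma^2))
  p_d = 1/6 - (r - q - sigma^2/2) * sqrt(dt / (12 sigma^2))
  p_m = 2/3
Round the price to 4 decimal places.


dt = T/N = 0.666667; dx = sigma*sqrt(3*dt) = 0.650538
u = exp(dx) = 1.916572; d = 1/u = 0.521765
p_u = 0.135001, p_m = 0.666667, p_d = 0.198333
Discount per step: exp(-r*dt) = 0.971093
Stock lattice S(k, j) with j the centered position index:
  k=0: S(0,+0) = 8.7500
  k=1: S(1,-1) = 4.5654; S(1,+0) = 8.7500; S(1,+1) = 16.7700
  k=2: S(2,-2) = 2.3821; S(2,-1) = 4.5654; S(2,+0) = 8.7500; S(2,+1) = 16.7700; S(2,+2) = 32.1409
  k=3: S(3,-3) = 1.2429; S(3,-2) = 2.3821; S(3,-1) = 4.5654; S(3,+0) = 8.7500; S(3,+1) = 16.7700; S(3,+2) = 32.1409; S(3,+3) = 61.6004
Terminal payoffs V(N, j) = max(K - S_T, 0):
  V(3,-3) = 7.247110; V(3,-2) = 6.107912; V(3,-1) = 3.924557; V(3,+0) = 0.000000; V(3,+1) = 0.000000; V(3,+2) = 0.000000; V(3,+3) = 0.000000
Backward induction: V(k, j) = exp(-r*dt) * [p_u * V(k+1, j+1) + p_m * V(k+1, j) + p_d * V(k+1, j-1)]
  V(2,-2) = exp(-r*dt) * [p_u*3.924557 + p_m*6.107912 + p_d*7.247110] = 5.864525
  V(2,-1) = exp(-r*dt) * [p_u*0.000000 + p_m*3.924557 + p_d*6.107912] = 3.717120
  V(2,+0) = exp(-r*dt) * [p_u*0.000000 + p_m*0.000000 + p_d*3.924557] = 0.755868
  V(2,+1) = exp(-r*dt) * [p_u*0.000000 + p_m*0.000000 + p_d*0.000000] = 0.000000
  V(2,+2) = exp(-r*dt) * [p_u*0.000000 + p_m*0.000000 + p_d*0.000000] = 0.000000
  V(1,-1) = exp(-r*dt) * [p_u*0.755868 + p_m*3.717120 + p_d*5.864525] = 3.635043
  V(1,+0) = exp(-r*dt) * [p_u*0.000000 + p_m*0.755868 + p_d*3.717120] = 1.205261
  V(1,+1) = exp(-r*dt) * [p_u*0.000000 + p_m*0.000000 + p_d*0.755868] = 0.145580
  V(0,+0) = exp(-r*dt) * [p_u*0.145580 + p_m*1.205261 + p_d*3.635043] = 1.499472

Answer: Price = V(0,0) = 1.4995


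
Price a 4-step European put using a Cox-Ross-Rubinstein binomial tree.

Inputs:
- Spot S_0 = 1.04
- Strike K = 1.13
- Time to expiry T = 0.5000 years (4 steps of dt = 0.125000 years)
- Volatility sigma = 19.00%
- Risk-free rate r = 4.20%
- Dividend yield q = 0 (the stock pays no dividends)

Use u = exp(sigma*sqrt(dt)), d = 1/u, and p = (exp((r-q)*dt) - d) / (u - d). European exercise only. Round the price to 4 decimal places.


Answer: Price = V(0,0) = 0.0992

Derivation:
dt = T/N = 0.125000
u = exp(sigma*sqrt(dt)) = 1.069483; d = 1/u = 0.935031
p = (exp((r-q)*dt) - d) / (u - d) = 0.522363
Discount per step: exp(-r*dt) = 0.994764
Stock lattice S(k, i) with i counting down-moves:
  k=0: S(0,0) = 1.0400
  k=1: S(1,0) = 1.1123; S(1,1) = 0.9724
  k=2: S(2,0) = 1.1895; S(2,1) = 1.0400; S(2,2) = 0.9093
  k=3: S(3,0) = 1.2722; S(3,1) = 1.1123; S(3,2) = 0.9724; S(3,3) = 0.8502
  k=4: S(4,0) = 1.3606; S(4,1) = 1.1895; S(4,2) = 1.0400; S(4,3) = 0.9093; S(4,4) = 0.7949
Terminal payoffs V(N, i) = max(K - S_T, 0):
  V(4,0) = 0.000000; V(4,1) = 0.000000; V(4,2) = 0.090000; V(4,3) = 0.220745; V(4,4) = 0.335053
Backward induction: V(k, i) = exp(-r*dt) * [p * V(k+1, i) + (1-p) * V(k+1, i+1)].
  V(3,0) = exp(-r*dt) * [p*0.000000 + (1-p)*0.000000] = 0.000000
  V(3,1) = exp(-r*dt) * [p*0.000000 + (1-p)*0.090000] = 0.042762
  V(3,2) = exp(-r*dt) * [p*0.090000 + (1-p)*0.220745] = 0.151650
  V(3,3) = exp(-r*dt) * [p*0.220745 + (1-p)*0.335053] = 0.273901
  V(2,0) = exp(-r*dt) * [p*0.000000 + (1-p)*0.042762] = 0.020318
  V(2,1) = exp(-r*dt) * [p*0.042762 + (1-p)*0.151650] = 0.094275
  V(2,2) = exp(-r*dt) * [p*0.151650 + (1-p)*0.273901] = 0.208942
  V(1,0) = exp(-r*dt) * [p*0.020318 + (1-p)*0.094275] = 0.055351
  V(1,1) = exp(-r*dt) * [p*0.094275 + (1-p)*0.208942] = 0.148264
  V(0,0) = exp(-r*dt) * [p*0.055351 + (1-p)*0.148264] = 0.099208


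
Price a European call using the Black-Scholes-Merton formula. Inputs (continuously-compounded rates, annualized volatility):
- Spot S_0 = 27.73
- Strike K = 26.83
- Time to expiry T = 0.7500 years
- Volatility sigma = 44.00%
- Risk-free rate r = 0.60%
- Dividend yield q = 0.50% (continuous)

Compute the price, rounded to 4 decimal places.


Answer: Price = 4.5794

Derivation:
d1 = (ln(S/K) + (r - q + 0.5*sigma^2) * T) / (sigma * sqrt(T)) = 0.27908114
d2 = d1 - sigma * sqrt(T) = -0.10197004
exp(-rT) = 0.99551011; exp(-qT) = 0.99625702
C = S_0 * exp(-qT) * N(d1) - K * exp(-rT) * N(d2)
N(d1) = 0.60990872; N(d2) = 0.45939023
C = 27.7300 * 0.99625702 * 0.60990872 - 26.8300 * 0.99551011 * 0.45939023 = 4.5794


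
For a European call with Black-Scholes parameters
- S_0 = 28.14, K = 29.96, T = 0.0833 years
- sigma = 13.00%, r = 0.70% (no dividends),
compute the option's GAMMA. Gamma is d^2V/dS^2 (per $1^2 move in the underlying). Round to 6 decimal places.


Answer: Gamma = 0.099108

Derivation:
d1 = -1.6360259767; d2 = -1.6735462378
phi(d1) = 0.1046400377; exp(-qT) = 1.0000000000; exp(-rT) = 0.9994170700
Gamma = exp(-qT) * phi(d1) / (S * sigma * sqrt(T)) = 1.0000000000 * 0.1046400377 / (28.1400 * 0.1300 * 0.2886173938) = 0.099108


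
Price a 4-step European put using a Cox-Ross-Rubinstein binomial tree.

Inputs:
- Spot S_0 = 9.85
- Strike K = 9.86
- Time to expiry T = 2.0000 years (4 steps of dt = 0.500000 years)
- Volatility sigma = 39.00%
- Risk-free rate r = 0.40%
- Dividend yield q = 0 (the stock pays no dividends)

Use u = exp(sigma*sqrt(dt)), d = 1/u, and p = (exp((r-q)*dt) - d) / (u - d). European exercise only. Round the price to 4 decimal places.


dt = T/N = 0.500000
u = exp(sigma*sqrt(dt)) = 1.317547; d = 1/u = 0.758986
p = (exp((r-q)*dt) - d) / (u - d) = 0.435075
Discount per step: exp(-r*dt) = 0.998002
Stock lattice S(k, i) with i counting down-moves:
  k=0: S(0,0) = 9.8500
  k=1: S(1,0) = 12.9778; S(1,1) = 7.4760
  k=2: S(2,0) = 17.0989; S(2,1) = 9.8500; S(2,2) = 5.6742
  k=3: S(3,0) = 22.5286; S(3,1) = 12.9778; S(3,2) = 7.4760; S(3,3) = 4.3066
  k=4: S(4,0) = 29.6825; S(4,1) = 17.0989; S(4,2) = 9.8500; S(4,3) = 5.6742; S(4,4) = 3.2687
Terminal payoffs V(N, i) = max(K - S_T, 0):
  V(4,0) = 0.000000; V(4,1) = 0.000000; V(4,2) = 0.010000; V(4,3) = 4.185808; V(4,4) = 6.591324
Backward induction: V(k, i) = exp(-r*dt) * [p * V(k+1, i) + (1-p) * V(k+1, i+1)].
  V(3,0) = exp(-r*dt) * [p*0.000000 + (1-p)*0.000000] = 0.000000
  V(3,1) = exp(-r*dt) * [p*0.000000 + (1-p)*0.010000] = 0.005638
  V(3,2) = exp(-r*dt) * [p*0.010000 + (1-p)*4.185808] = 2.364285
  V(3,3) = exp(-r*dt) * [p*4.185808 + (1-p)*6.591324] = 5.533666
  V(2,0) = exp(-r*dt) * [p*0.000000 + (1-p)*0.005638] = 0.003179
  V(2,1) = exp(-r*dt) * [p*0.005638 + (1-p)*2.364285] = 1.335423
  V(2,2) = exp(-r*dt) * [p*2.364285 + (1-p)*5.533666] = 4.146447
  V(1,0) = exp(-r*dt) * [p*0.003179 + (1-p)*1.335423] = 0.754287
  V(1,1) = exp(-r*dt) * [p*1.335423 + (1-p)*4.146447] = 2.917600
  V(0,0) = exp(-r*dt) * [p*0.754287 + (1-p)*2.917600] = 1.972448

Answer: Price = V(0,0) = 1.9724


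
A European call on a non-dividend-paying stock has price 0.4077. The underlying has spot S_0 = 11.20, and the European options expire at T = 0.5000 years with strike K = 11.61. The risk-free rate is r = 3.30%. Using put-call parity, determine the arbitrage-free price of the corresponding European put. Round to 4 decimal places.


Put-call parity: C - P = S_0 * exp(-qT) - K * exp(-rT).
S_0 * exp(-qT) = 11.2000 * 1.00000000 = 11.20000000
K * exp(-rT) = 11.6100 * 0.98363538 = 11.42000675
P = C - S*exp(-qT) + K*exp(-rT)
P = 0.4077 - 11.20000000 + 11.42000675 = 0.6277

Answer: Put price = 0.6277


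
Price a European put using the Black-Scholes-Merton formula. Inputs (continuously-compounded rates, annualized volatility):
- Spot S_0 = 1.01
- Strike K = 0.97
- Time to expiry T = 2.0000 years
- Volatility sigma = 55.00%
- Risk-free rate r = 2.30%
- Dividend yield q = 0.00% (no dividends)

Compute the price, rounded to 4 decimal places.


Answer: Price = 0.2529

Derivation:
d1 = (ln(S/K) + (r - q + 0.5*sigma^2) * T) / (sigma * sqrt(T)) = 0.50000104
d2 = d1 - sigma * sqrt(T) = -0.27781642
exp(-rT) = 0.95504196; exp(-qT) = 1.00000000
P = K * exp(-rT) * N(-d2) - S_0 * exp(-qT) * N(-d1)
N(-d1) = 0.30853717; N(-d2) = 0.60942336
P = 0.9700 * 0.95504196 * 0.60942336 - 1.0100 * 1.00000000 * 0.30853717 = 0.2529


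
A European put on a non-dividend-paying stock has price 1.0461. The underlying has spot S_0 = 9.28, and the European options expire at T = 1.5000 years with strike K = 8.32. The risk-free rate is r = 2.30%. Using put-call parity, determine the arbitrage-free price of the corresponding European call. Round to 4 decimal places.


Answer: Call price = 2.2882

Derivation:
Put-call parity: C - P = S_0 * exp(-qT) - K * exp(-rT).
S_0 * exp(-qT) = 9.2800 * 1.00000000 = 9.28000000
K * exp(-rT) = 8.3200 * 0.96608834 = 8.03785499
C = P + S*exp(-qT) - K*exp(-rT)
C = 1.0461 + 9.28000000 - 8.03785499 = 2.2882


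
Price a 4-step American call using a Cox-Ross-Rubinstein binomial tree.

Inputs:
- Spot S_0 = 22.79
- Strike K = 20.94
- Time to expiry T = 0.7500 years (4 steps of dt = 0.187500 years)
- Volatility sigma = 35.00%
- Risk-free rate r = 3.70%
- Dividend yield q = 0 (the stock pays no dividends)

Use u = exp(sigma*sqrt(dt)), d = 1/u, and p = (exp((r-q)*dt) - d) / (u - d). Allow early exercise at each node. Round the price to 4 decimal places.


Answer: Price = V(0,0) = 4.0639

Derivation:
dt = T/N = 0.187500
u = exp(sigma*sqrt(dt)) = 1.163642; d = 1/u = 0.859371
p = (exp((r-q)*dt) - d) / (u - d) = 0.485063
Discount per step: exp(-r*dt) = 0.993087
Stock lattice S(k, i) with i counting down-moves:
  k=0: S(0,0) = 22.7900
  k=1: S(1,0) = 26.5194; S(1,1) = 19.5851
  k=2: S(2,0) = 30.8591; S(2,1) = 22.7900; S(2,2) = 16.8308
  k=3: S(3,0) = 35.9089; S(3,1) = 26.5194; S(3,2) = 19.5851; S(3,3) = 14.4639
  k=4: S(4,0) = 41.7851; S(4,1) = 30.8591; S(4,2) = 22.7900; S(4,3) = 16.8308; S(4,4) = 12.4299
Terminal payoffs V(N, i) = max(S_T - K, 0):
  V(4,0) = 20.845092; V(4,1) = 9.919071; V(4,2) = 1.850000; V(4,3) = 0.000000; V(4,4) = 0.000000
Backward induction: V(k, i) = exp(-r*dt) * [p * V(k+1, i) + (1-p) * V(k+1, i+1)]; then take max(V_cont, immediate exercise) for American.
  V(3,0) = exp(-r*dt) * [p*20.845092 + (1-p)*9.919071] = 15.113669; exercise = 14.968900; V(3,0) = max -> 15.113669
  V(3,1) = exp(-r*dt) * [p*9.919071 + (1-p)*1.850000] = 5.724162; exercise = 5.579393; V(3,1) = max -> 5.724162
  V(3,2) = exp(-r*dt) * [p*1.850000 + (1-p)*0.000000] = 0.891163; exercise = 0.000000; V(3,2) = max -> 0.891163
  V(3,3) = exp(-r*dt) * [p*0.000000 + (1-p)*0.000000] = 0.000000; exercise = 0.000000; V(3,3) = max -> 0.000000
  V(2,0) = exp(-r*dt) * [p*15.113669 + (1-p)*5.724162] = 10.207607; exercise = 9.919071; V(2,0) = max -> 10.207607
  V(2,1) = exp(-r*dt) * [p*5.724162 + (1-p)*0.891163] = 3.213106; exercise = 1.850000; V(2,1) = max -> 3.213106
  V(2,2) = exp(-r*dt) * [p*0.891163 + (1-p)*0.000000] = 0.429282; exercise = 0.000000; V(2,2) = max -> 0.429282
  V(1,0) = exp(-r*dt) * [p*10.207607 + (1-p)*3.213106] = 6.560213; exercise = 5.579393; V(1,0) = max -> 6.560213
  V(1,1) = exp(-r*dt) * [p*3.213106 + (1-p)*0.429282] = 1.767310; exercise = 0.000000; V(1,1) = max -> 1.767310
  V(0,0) = exp(-r*dt) * [p*6.560213 + (1-p)*1.767310] = 4.063881; exercise = 1.850000; V(0,0) = max -> 4.063881


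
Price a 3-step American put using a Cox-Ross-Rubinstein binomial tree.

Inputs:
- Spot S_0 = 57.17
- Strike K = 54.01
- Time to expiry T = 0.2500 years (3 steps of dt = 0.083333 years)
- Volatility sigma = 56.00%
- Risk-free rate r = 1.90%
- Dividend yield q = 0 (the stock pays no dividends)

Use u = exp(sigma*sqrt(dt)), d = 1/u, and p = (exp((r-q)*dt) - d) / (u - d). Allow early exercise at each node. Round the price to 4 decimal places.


Answer: Price = V(0,0) = 5.0353

Derivation:
dt = T/N = 0.083333
u = exp(sigma*sqrt(dt)) = 1.175458; d = 1/u = 0.850732
p = (exp((r-q)*dt) - d) / (u - d) = 0.464553
Discount per step: exp(-r*dt) = 0.998418
Stock lattice S(k, i) with i counting down-moves:
  k=0: S(0,0) = 57.1700
  k=1: S(1,0) = 67.2009; S(1,1) = 48.6364
  k=2: S(2,0) = 78.9919; S(2,1) = 57.1700; S(2,2) = 41.3765
  k=3: S(3,0) = 92.8517; S(3,1) = 67.2009; S(3,2) = 48.6364; S(3,3) = 35.2003
Terminal payoffs V(N, i) = max(K - S_T, 0):
  V(3,0) = 0.000000; V(3,1) = 0.000000; V(3,2) = 5.373649; V(3,3) = 18.809684
Backward induction: V(k, i) = exp(-r*dt) * [p * V(k+1, i) + (1-p) * V(k+1, i+1)]; then take max(V_cont, immediate exercise) for American.
  V(2,0) = exp(-r*dt) * [p*0.000000 + (1-p)*0.000000] = 0.000000; exercise = 0.000000; V(2,0) = max -> 0.000000
  V(2,1) = exp(-r*dt) * [p*0.000000 + (1-p)*5.373649] = 2.872752; exercise = 0.000000; V(2,1) = max -> 2.872752
  V(2,2) = exp(-r*dt) * [p*5.373649 + (1-p)*18.809684] = 12.548050; exercise = 12.633498; V(2,2) = max -> 12.633498
  V(1,0) = exp(-r*dt) * [p*0.000000 + (1-p)*2.872752] = 1.535773; exercise = 0.000000; V(1,0) = max -> 1.535773
  V(1,1) = exp(-r*dt) * [p*2.872752 + (1-p)*12.633498] = 8.086300; exercise = 5.373649; V(1,1) = max -> 8.086300
  V(0,0) = exp(-r*dt) * [p*1.535773 + (1-p)*8.086300] = 5.035254; exercise = 0.000000; V(0,0) = max -> 5.035254


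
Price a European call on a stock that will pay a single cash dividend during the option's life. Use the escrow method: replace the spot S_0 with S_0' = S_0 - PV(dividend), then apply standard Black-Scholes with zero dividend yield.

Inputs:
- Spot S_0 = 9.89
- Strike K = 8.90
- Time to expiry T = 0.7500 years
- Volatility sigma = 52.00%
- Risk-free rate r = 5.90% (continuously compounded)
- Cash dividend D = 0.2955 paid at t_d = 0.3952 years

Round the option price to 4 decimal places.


Answer: Price = 2.2130

Derivation:
PV(D) = D * exp(-r * t_d) = 0.2955 * 0.97695294 = 0.28868959
S_0' = S_0 - PV(D) = 9.8900 - 0.28868959 = 9.60131041
d1 = (ln(S_0'/K) + (r + sigma^2/2)*T) / (sigma*sqrt(T)) = 0.49185427
d2 = d1 - sigma*sqrt(T) = 0.04152106
exp(-rT) = 0.95671475
N(d1) = 0.68858882; N(d2) = 0.51655975
C = S_0' * N(d1) - K * exp(-rT) * N(d2) = 9.60131041 * 0.68858882 - 8.9000 * 0.95671475 * 0.51655975 = 2.2130


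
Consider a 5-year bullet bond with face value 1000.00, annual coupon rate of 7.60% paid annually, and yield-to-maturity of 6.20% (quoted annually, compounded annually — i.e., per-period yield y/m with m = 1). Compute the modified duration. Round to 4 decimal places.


Answer: Modified duration = 4.1077

Derivation:
Coupon per period c = face * coupon_rate / m = 76.000000
Periods per year m = 1; per-period yield y/m = 0.062000
Number of cashflows N = 5
Cashflows (t years, CF_t, discount factor 1/(1+y/m)^(m*t), PV):
  t = 1.0000: CF_t = 76.000000, DF = 0.941620, PV = 71.563089
  t = 2.0000: CF_t = 76.000000, DF = 0.886647, PV = 67.385206
  t = 3.0000: CF_t = 76.000000, DF = 0.834885, PV = 63.451230
  t = 4.0000: CF_t = 76.000000, DF = 0.786144, PV = 59.746920
  t = 5.0000: CF_t = 1076.000000, DF = 0.740248, PV = 796.507166
Price P = sum_t PV_t = 1058.653611
First compute Macaulay numerator sum_t t * PV_t:
  t * PV_t at t = 1.0000: 71.563089
  t * PV_t at t = 2.0000: 134.770412
  t * PV_t at t = 3.0000: 190.353689
  t * PV_t at t = 4.0000: 238.987682
  t * PV_t at t = 5.0000: 3982.535832
Macaulay duration D = 4618.210702 / 1058.653611 = 4.362344
Modified duration = D / (1 + y/m) = 4.362344 / (1 + 0.062000) = 4.107668


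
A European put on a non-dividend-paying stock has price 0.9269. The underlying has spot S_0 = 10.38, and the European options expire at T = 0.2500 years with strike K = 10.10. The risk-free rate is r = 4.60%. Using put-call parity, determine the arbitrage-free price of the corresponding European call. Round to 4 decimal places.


Answer: Call price = 1.3224

Derivation:
Put-call parity: C - P = S_0 * exp(-qT) - K * exp(-rT).
S_0 * exp(-qT) = 10.3800 * 1.00000000 = 10.38000000
K * exp(-rT) = 10.1000 * 0.98856587 = 9.98451531
C = P + S*exp(-qT) - K*exp(-rT)
C = 0.9269 + 10.38000000 - 9.98451531 = 1.3224


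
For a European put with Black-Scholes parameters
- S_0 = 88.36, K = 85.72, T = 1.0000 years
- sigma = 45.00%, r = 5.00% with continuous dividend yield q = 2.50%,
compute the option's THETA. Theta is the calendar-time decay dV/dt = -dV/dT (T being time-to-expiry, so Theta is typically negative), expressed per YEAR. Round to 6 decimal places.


d1 = 0.3479626843; d2 = -0.1020373157
phi(d1) = 0.3755072321; exp(-qT) = 0.9753099120; exp(-rT) = 0.9512294245
Theta = -S*exp(-qT)*phi(d1)*sigma/(2*sqrt(T)) + r*K*exp(-rT)*N(-d2) - q*S*exp(-qT)*N(-d1)
N(-d1) = 0.3639341040; N(-d2) = 0.5406364720; sqrt(T) = 1.0000000000
Term 1 = -88.3600 * 0.9753099120 * 0.3755072321 * 0.4500 / (2 * 1.0000000000) = -7.2811364348
Term 2 = 0.0500 * 85.7200 * 0.9512294245 * 0.5406364720 = 2.2041583061
Term 3 = -0.0250 * 88.3600 * 0.9753099120 * 0.3639341040 = -0.7840813225
Theta = -7.2811364348 + (2.2041583061) + (-0.7840813225) = -5.861059

Answer: Theta = -5.861059


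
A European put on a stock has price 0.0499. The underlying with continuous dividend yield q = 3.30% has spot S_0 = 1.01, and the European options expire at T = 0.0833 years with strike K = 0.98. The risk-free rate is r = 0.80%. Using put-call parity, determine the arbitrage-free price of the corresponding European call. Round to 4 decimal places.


Answer: Call price = 0.0778

Derivation:
Put-call parity: C - P = S_0 * exp(-qT) - K * exp(-rT).
S_0 * exp(-qT) = 1.0100 * 0.99725487 = 1.00722742
K * exp(-rT) = 0.9800 * 0.99933382 = 0.97934715
C = P + S*exp(-qT) - K*exp(-rT)
C = 0.0499 + 1.00722742 - 0.97934715 = 0.0778
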